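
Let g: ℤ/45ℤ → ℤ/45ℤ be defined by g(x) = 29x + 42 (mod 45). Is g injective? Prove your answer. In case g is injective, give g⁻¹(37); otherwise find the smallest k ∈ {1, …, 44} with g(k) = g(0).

If g(s) = g(t), then 29s ≡ 29t (mod 45). Because gcd(29, 45) = 1, we may cancel 29 to get s ≡ t (mod 45).
Thus g is injective.
We now compute 29⁻¹ mod 45 explicitly. Euclid's algorithm: 45 = 1·29 + 16, 29 = 1·16 + 13, 16 = 1·13 + 3, 13 = 4·3 + 1; back-substituting gives 1 = 14·29 − 9·45, so 29⁻¹ ≡ 14 (mod 45).
Since g is injective, we compute g⁻¹(37): solve 29x + 42 ≡ 37 (mod 45), i.e. 29x ≡ 40 (mod 45).
Multiplying by 29⁻¹ = 14 gives x ≡ 14·40 = 560 = 12·45 + 20 ≡ 20 (mod 45).
Check: g(20) = 29·20 + 42 = 622 = 13·45 + 37 ≡ 37 (mod 45).

20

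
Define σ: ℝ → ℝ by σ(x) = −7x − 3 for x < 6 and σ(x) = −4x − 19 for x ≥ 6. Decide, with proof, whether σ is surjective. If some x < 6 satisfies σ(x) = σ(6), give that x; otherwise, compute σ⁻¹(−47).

Both pieces are strictly decreasing (slopes −7 and −4), so each is injective on its own interval.
The left piece maps (−∞, 6) onto (−45, ∞); the right piece maps [6, ∞) onto (−∞, −43].
The union (−45, ∞) ∪ (−∞, −43] covers ℝ, so σ is surjective.
For the follow-up: the images overlap, so an x < 6 with σ(x) = σ(6) exists. σ(6) = −43; solving −7x − 3 = −43 for x < 6 gives x = (−43 + 3)/(−7) = 40/7.

40/7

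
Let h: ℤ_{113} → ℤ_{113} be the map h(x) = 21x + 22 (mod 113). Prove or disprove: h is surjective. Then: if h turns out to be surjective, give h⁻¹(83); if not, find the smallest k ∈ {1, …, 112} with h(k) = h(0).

Since gcd(21, 113) = 1, 21 is invertible modulo 113. Euclid's algorithm: 113 = 5·21 + 8, 21 = 2·8 + 5, 8 = 1·5 + 3, 5 = 1·3 + 2, 3 = 1·2 + 1; back-substituting gives 1 = 70·21 − 13·113, so 21⁻¹ ≡ 70 (mod 113).
Then y ↦ 70(y − 22) is a two-sided inverse to h, so every y ∈ ℤ_{113} has a preimage.
Therefore h is surjective.
Since h is surjective, we find h⁻¹(83): we need 21x ≡ 83 − 22 ≡ 61 (mod 113). Using 21⁻¹ = 70: x ≡ 70·61 = 4270 = 37·113 + 89, so x = 89.
Check: h(89) = 21·89 + 22 = 1891 = 16·113 + 83 ≡ 83 (mod 113).

89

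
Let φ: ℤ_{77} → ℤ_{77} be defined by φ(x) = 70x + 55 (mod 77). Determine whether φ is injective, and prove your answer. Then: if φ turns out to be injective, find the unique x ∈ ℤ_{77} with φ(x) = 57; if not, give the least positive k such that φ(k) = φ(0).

By definition, φ is injective when φ(u) = φ(v) forces u = v.
We have gcd(70, 77) = 7 > 1. Taking u = 0 and v = 11: φ(0) = 55 and φ(11) = 70·11 + 55 = 825 ≡ 55 (mod 77).
So φ(0) = φ(11) while 0 ≠ 11, hence φ is not injective.
Since φ is not injective, we find the least positive k with φ(k) = φ(0): this means 70k ≡ 0 (mod 77), i.e. 77 ∣ 70k. Since gcd(70, 77) = 7, dividing through by 7 this holds exactly when 11 ∣ 10k, and as gcd(10, 11) = 1, exactly when 11 ∣ k.
The smallest positive such k is 11.

11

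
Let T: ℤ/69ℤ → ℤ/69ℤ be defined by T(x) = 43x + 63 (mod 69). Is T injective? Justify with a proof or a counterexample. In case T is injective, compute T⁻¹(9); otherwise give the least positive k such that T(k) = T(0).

If T(a) = T(b), then 43a ≡ 43b (mod 69). Because gcd(43, 69) = 1, we may cancel 43 to get a ≡ b (mod 69).
So T is injective.
We now compute 43⁻¹ mod 69 explicitly. Euclid's algorithm: 69 = 1·43 + 26, 43 = 1·26 + 17, 26 = 1·17 + 9, 17 = 1·9 + 8, 9 = 1·8 + 1; back-substituting gives 1 = 61·43 − 38·69, so 43⁻¹ ≡ 61 (mod 69).
Since T is injective, we find T⁻¹(9): we need 43x ≡ 9 − 63 ≡ 15 (mod 69). Using 43⁻¹ = 61: x ≡ 61·15 = 915 = 13·69 + 18, so x = 18.
Check: T(18) = 43·18 + 63 = 837 = 12·69 + 9 ≡ 9 (mod 69).

18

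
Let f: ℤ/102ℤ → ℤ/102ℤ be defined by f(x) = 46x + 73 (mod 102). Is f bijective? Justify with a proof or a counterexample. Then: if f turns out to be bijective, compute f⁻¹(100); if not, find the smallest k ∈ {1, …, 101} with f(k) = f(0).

Recall: f is injective when f(a) = f(b) forces a = b.
We have gcd(46, 102) = 2 > 1. Taking a = 0 and b = 51: f(0) = 73 and f(51) = 46·51 + 73 = 2419 ≡ 73 (mod 102).
So f(0) = f(51) while 0 ≠ 51, therefore f is not injective, hence not bijective.
Since f is not bijective, we find the least positive k with f(k) = f(0): this means 46k ≡ 0 (mod 102), i.e. 102 ∣ 46k. Since gcd(46, 102) = 2, dividing through by 2 this holds exactly when 51 ∣ 23k, and as gcd(23, 51) = 1, exactly when 51 ∣ k.
The smallest positive such k is 51.

51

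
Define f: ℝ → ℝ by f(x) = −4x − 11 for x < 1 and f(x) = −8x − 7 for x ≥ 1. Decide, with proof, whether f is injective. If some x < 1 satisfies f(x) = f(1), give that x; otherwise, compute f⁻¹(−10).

Both pieces are strictly decreasing (slopes −4 and −8), so each is injective on its own interval.
The left piece maps (−∞, 1) onto (−15, ∞); the right piece maps [1, ∞) onto (−∞, −15].
These images are disjoint, so no value is attained by both pieces. Therefore f is injective.
Because the two images are disjoint, no x < 1 has f(x) = f(1), so we compute f⁻¹(−10): −10 lies in (−15, ∞), so solve −4x − 11 = −10: x = (−10 + 11)/(−4) = −1/4.

-1/4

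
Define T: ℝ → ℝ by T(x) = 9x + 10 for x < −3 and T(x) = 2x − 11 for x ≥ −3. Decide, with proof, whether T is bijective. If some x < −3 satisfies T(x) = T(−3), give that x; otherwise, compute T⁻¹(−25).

Both pieces are strictly increasing (slopes 9 and 2), so each is injective on its own interval.
The left piece maps (−∞, −3) onto (−∞, −17); the right piece maps [−3, ∞) onto [−17, ∞).
Since −17 = −17, the images partition ℝ: T is injective and surjective, hence bijective.
Because the two images are disjoint, no x < −3 has T(x) = T(−3), so we compute T⁻¹(−25): −25 lies in (−∞, −17), so solve 9x + 10 = −25: x = (−25 − 10)/9 = −35/9.

-35/9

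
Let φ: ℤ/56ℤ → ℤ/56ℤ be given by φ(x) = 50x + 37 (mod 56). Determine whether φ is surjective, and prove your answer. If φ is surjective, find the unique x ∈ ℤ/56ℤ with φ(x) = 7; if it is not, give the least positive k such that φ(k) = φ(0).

Since gcd(50, 56) = 2, we have 50x ≡ 0 (mod 2) for all x, so φ(x) ≡ 1 (mod 2).
But 0 ≢ 1 (mod 2), so 0 ∈ ℤ/56ℤ has no preimage. So φ is not surjective.
Since φ is not surjective, we find the least positive k with φ(k) = φ(0): this means 50k ≡ 0 (mod 56), i.e. 56 ∣ 50k. Since gcd(50, 56) = 2, dividing through by 2 this holds exactly when 28 ∣ 25k, and as gcd(25, 28) = 1, exactly when 28 ∣ k.
The smallest positive such k is 28.

28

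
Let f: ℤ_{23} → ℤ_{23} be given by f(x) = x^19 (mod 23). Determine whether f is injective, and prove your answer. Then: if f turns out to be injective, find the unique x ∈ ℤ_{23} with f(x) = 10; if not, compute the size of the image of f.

14

Since 23 is prime, the nonzero elements of ℤ_{23} form a cyclic group of order 22.
As gcd(19, 22) = 1, raising to the 19th power is a bijection on this group: if x_1^19 ≡ x_2^19 then (x_1x_2^{−1})^19 = 1, and the only element of order dividing gcd(19, 22) = 1 is 1, so x_1 = x_2.
With f(0) = 0 this makes f injective on all of ℤ_{23}, hence bijective (finite equal-size domain and codomain). In particular f is injective.
Since f is injective, we find the preimage of 10. The inverse of x ↦ x^19 on (ℤ_{23})^× is x ↦ x^7, because 19·7 = 133 = 6·22 + 1 ≡ 1 (mod 22) and x^{22} = 1 for x ≠ 0 (Fermat). So f⁻¹(10) = 10^7 mod 23.
Repeated squaring mod 23: 10^1 ≡ 10, 10^2 ≡ 10² = 100 ≡ 8, 10^4 ≡ 8² = 64 ≡ 18. Since 7 = 4 + 2 + 1, 10^7 ≡ 18·8·10: 18·8 = 144 ≡ 6, then 6·10 = 60 ≡ 14. So 10^7 ≡ 14 (mod 23).
Hence f⁻¹(10) = 14.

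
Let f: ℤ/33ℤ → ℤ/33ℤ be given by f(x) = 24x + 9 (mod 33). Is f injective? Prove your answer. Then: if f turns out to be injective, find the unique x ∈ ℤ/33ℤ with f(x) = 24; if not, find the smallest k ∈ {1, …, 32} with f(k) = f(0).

11

By definition, f is injective when f(x_1) = f(x_2) forces x_1 = x_2.
We have gcd(24, 33) = 3 > 1. Taking x_1 = 0 and x_2 = 11: f(0) = 9 and f(11) = 24·11 + 9 = 273 ≡ 9 (mod 33).
So f(0) = f(11) while 0 ≠ 11, thus f is not injective.
Since f is not injective, we find the least positive k with f(k) = f(0): this means 24k ≡ 0 (mod 33), i.e. 33 ∣ 24k. Since gcd(24, 33) = 3, dividing through by 3 this holds exactly when 11 ∣ 8k, and as gcd(8, 11) = 1, exactly when 11 ∣ k.
The smallest positive such k is 11.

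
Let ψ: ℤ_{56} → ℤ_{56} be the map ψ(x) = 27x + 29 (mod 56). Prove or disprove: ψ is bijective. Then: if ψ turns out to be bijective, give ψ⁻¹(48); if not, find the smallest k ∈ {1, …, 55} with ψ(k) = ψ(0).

9

If ψ(x_1) = ψ(x_2), then 27x_1 ≡ 27x_2 (mod 56). Because gcd(27, 56) = 1, we may cancel 27 to get x_1 ≡ x_2 (mod 56).
We now compute 27⁻¹ mod 56 explicitly. Euclid's algorithm: 56 = 2·27 + 2, 27 = 13·2 + 1; back-substituting gives 1 = 27·27 − 13·56, so 27⁻¹ ≡ 27 (mod 56).
For any y ∈ ℤ_{56}, x = 27(y − 29) mod 56 satisfies ψ(x) = 27·27(y − 29) + 29 ≡ y (since 27·27 ≡ 1 mod 56). So every y has a preimage.
Hence ψ is bijective.
Since ψ is bijective, we find ψ⁻¹(48): we need 27x ≡ 48 − 29 ≡ 19 (mod 56). Using 27⁻¹ = 27: x ≡ 27·19 = 513 = 9·56 + 9, so x = 9.
Check: ψ(9) = 27·9 + 29 = 272 = 4·56 + 48 ≡ 48 (mod 56).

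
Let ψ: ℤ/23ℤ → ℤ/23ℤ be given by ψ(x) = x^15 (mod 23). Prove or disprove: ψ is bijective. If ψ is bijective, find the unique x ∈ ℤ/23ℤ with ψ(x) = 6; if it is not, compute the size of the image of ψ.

9

Since 23 is prime, the nonzero elements of ℤ/23ℤ form a cyclic group of order 22.
As gcd(15, 22) = 1, raising to the 15th power is a bijection on this group: if u^15 ≡ v^15 then (uv^{−1})^15 = 1, and the only element of order dividing gcd(15, 22) = 1 is 1, so u = v.
With ψ(0) = 0 this makes ψ injective on all of ℤ/23ℤ, hence bijective (finite equal-size domain and codomain). In particular ψ is bijective.
Since ψ is bijective, we find the preimage of 6. The inverse of x ↦ x^15 on (ℤ/23ℤ)^× is x ↦ x^3, because 15·3 = 45 = 2·22 + 1 ≡ 1 (mod 22) and x^{22} = 1 for x ≠ 0 (Fermat). So ψ⁻¹(6) = 6^3 mod 23.
Repeated squaring mod 23: 6^1 ≡ 6, 6^2 ≡ 6² = 36 ≡ 13. Since 3 = 2 + 1, 6^3 ≡ 13·6: 13·6 = 78 ≡ 9. So 6^3 ≡ 9 (mod 23).
Hence ψ⁻¹(6) = 9.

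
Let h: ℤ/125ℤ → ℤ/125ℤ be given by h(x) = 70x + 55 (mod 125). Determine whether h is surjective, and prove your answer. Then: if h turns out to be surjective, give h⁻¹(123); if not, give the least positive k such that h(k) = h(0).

Recall: h is surjective if every y in the codomain equals h(x) for some x in the domain.
Since gcd(70, 125) = 5, we have 70x ≡ 0 (mod 5) for all x, so h(x) ≡ 0 (mod 5).
But 1 ≢ 0 (mod 5), so 1 ∈ ℤ/125ℤ has no preimage. Hence h is not surjective.
Since h is not surjective, we find the least positive k with h(k) = h(0): this means 70k ≡ 0 (mod 125), i.e. 125 ∣ 70k. Since gcd(70, 125) = 5, dividing through by 5 this holds exactly when 25 ∣ 14k, and as gcd(14, 25) = 1, exactly when 25 ∣ k.
The smallest positive such k is 25.

25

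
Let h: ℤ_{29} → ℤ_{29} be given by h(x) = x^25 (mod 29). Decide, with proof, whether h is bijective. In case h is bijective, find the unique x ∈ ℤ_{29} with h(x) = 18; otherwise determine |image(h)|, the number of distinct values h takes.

27

Since 29 is prime, the nonzero elements of ℤ_{29} form a cyclic group of order 28.
As gcd(25, 28) = 1, raising to the 25th power is a bijection on this group: if s^25 ≡ t^25 then (st^{−1})^25 = 1, and the only element of order dividing gcd(25, 28) = 1 is 1, so s = t.
With h(0) = 0 this makes h injective on all of ℤ_{29}, hence bijective (finite equal-size domain and codomain). In particular h is bijective.
Since h is bijective, we find the preimage of 18. The inverse of x ↦ x^25 on (ℤ_{29})^× is x ↦ x^9, because 25·9 = 225 = 8·28 + 1 ≡ 1 (mod 28) and x^{28} = 1 for x ≠ 0 (Fermat). So h⁻¹(18) = 18^9 mod 29.
Repeated squaring mod 29: 18^1 ≡ 18, 18^2 ≡ 18² = 324 ≡ 5, 18^4 ≡ 5² = 25, 18^8 ≡ 25² = 625 ≡ 16. Since 9 = 8 + 1, 18^9 ≡ 16·18: 16·18 = 288 ≡ 27. So 18^9 ≡ 27 (mod 29).
Hence h⁻¹(18) = 27.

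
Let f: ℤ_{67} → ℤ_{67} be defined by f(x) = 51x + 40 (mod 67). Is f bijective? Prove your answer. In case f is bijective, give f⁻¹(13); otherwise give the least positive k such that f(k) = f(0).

31

Suppose f(s) = f(t) in ℤ_{67}. Then 51s + 40 ≡ 51t + 40 (mod 67), thus 51(s − t) ≡ 0 (mod 67).
Since gcd(51, 67) = 1, 51 is invertible modulo 67, so s − t ≡ 0 (mod 67), i.e. s = t.
We now compute 51⁻¹ mod 67 explicitly. Euclid's algorithm: 67 = 1·51 + 16, 51 = 3·16 + 3, 16 = 5·3 + 1; back-substituting gives 1 = 46·51 − 35·67, so 51⁻¹ ≡ 46 (mod 67).
Then y ↦ 46(y − 40) is a two-sided inverse to f, so every y ∈ ℤ_{67} has a preimage.
Therefore f is bijective.
Since f is bijective, we compute f⁻¹(13): solve 51x + 40 ≡ 13 (mod 67), i.e. 51x ≡ 40 (mod 67).
Multiplying by 51⁻¹ = 46 gives x ≡ 46·40 = 1840 = 27·67 + 31 ≡ 31 (mod 67).
Check: f(31) = 51·31 + 40 = 1621 = 24·67 + 13 ≡ 13 (mod 67).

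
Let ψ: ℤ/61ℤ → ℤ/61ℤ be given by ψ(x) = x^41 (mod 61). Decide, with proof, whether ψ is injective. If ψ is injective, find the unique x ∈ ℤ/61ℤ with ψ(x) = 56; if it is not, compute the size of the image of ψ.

Since 61 is prime, the nonzero elements of ℤ/61ℤ form a cyclic group of order 60.
As gcd(41, 60) = 1, raising to the 41st power is a bijection on this group: if x_1^41 ≡ x_2^41 then (x_1x_2^{−1})^41 = 1, and the only element of order dividing gcd(41, 60) = 1 is 1, so x_1 = x_2.
With ψ(0) = 0 this makes ψ injective on all of ℤ/61ℤ, hence bijective (finite equal-size domain and codomain). In particular ψ is injective.
Since ψ is injective, we find the preimage of 56. The inverse of x ↦ x^41 on (ℤ/61ℤ)^× is x ↦ x^41, because 41·41 = 1681 = 28·60 + 1 ≡ 1 (mod 60) and x^{60} = 1 for x ≠ 0 (Fermat). So ψ⁻¹(56) = 56^41 mod 61.
Repeated squaring mod 61: 56^1 ≡ 56, 56^2 ≡ 56² = 3136 ≡ 25, 56^4 ≡ 25² = 625 ≡ 15, 56^8 ≡ 15² = 225 ≡ 42, 56^16 ≡ 42² = 1764 ≡ 56, 56^32 ≡ 56² = 3136 ≡ 25. Since 41 = 32 + 8 + 1, 56^41 ≡ 25·42·56: 25·42 = 1050 ≡ 13, then 13·56 = 728 ≡ 57. So 56^41 ≡ 57 (mod 61).
Hence ψ⁻¹(56) = 57.

57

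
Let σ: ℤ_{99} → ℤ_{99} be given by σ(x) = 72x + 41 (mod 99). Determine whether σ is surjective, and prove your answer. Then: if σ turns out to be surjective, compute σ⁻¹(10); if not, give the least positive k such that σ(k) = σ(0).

11

Since gcd(72, 99) = 9, we have 72x ≡ 0 (mod 9) for all x, so σ(x) ≡ 5 (mod 9).
But 0 ≢ 5 (mod 9), so 0 ∈ ℤ_{99} has no preimage. So σ is not surjective.
Since σ is not surjective, we find the least positive k with σ(k) = σ(0): this means 72k ≡ 0 (mod 99), i.e. 99 ∣ 72k. Since gcd(72, 99) = 9, dividing through by 9 this holds exactly when 11 ∣ 8k, and as gcd(8, 11) = 1, exactly when 11 ∣ k.
The smallest positive such k is 11.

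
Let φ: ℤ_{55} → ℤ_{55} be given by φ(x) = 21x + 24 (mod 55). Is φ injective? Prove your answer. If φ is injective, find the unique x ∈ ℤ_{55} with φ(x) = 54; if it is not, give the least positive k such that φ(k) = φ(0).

25

By definition, φ is injective if φ(a) = φ(b) implies a = b.
If φ(a) = φ(b), then 21a ≡ 21b (mod 55). Because gcd(21, 55) = 1, we may cancel 21 to get a ≡ b (mod 55).
Hence φ is injective.
We now compute 21⁻¹ mod 55 explicitly. Euclid's algorithm: 55 = 2·21 + 13, 21 = 1·13 + 8, 13 = 1·8 + 5, 8 = 1·5 + 3, 5 = 1·3 + 2, 3 = 1·2 + 1; back-substituting gives 1 = 21·21 − 8·55, so 21⁻¹ ≡ 21 (mod 55).
Since φ is injective, we find φ⁻¹(54): we need 21x ≡ 54 − 24 ≡ 30 (mod 55). Using 21⁻¹ = 21: x ≡ 21·30 = 630 = 11·55 + 25, so x = 25.
Check: φ(25) = 21·25 + 24 = 549 = 9·55 + 54 ≡ 54 (mod 55).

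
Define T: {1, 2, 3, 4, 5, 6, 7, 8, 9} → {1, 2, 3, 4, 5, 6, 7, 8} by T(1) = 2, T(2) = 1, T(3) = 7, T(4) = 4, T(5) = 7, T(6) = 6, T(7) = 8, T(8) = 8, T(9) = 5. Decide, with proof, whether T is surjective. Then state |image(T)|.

No element maps to 3, so T is not surjective.
The image of T is {1, 2, 4, 5, 6, 7, 8}, which has 7 elements.

7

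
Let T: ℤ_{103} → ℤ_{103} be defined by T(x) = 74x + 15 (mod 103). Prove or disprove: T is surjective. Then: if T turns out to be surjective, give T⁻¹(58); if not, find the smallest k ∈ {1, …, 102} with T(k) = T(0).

Since gcd(74, 103) = 1, 74 is invertible modulo 103. Euclid's algorithm: 103 = 1·74 + 29, 74 = 2·29 + 16, 29 = 1·16 + 13, 16 = 1·13 + 3, 13 = 4·3 + 1; back-substituting gives 1 = 71·74 − 51·103, so 74⁻¹ ≡ 71 (mod 103).
Then y ↦ 71(y − 15) is a two-sided inverse to T, so every y ∈ ℤ_{103} has a preimage.
Thus T is surjective.
Since T is surjective, we find T⁻¹(58): we need 74x ≡ 58 − 15 ≡ 43 (mod 103). Using 74⁻¹ = 71: x ≡ 71·43 = 3053 = 29·103 + 66, so x = 66.
Check: T(66) = 74·66 + 15 = 4899 = 47·103 + 58 ≡ 58 (mod 103).

66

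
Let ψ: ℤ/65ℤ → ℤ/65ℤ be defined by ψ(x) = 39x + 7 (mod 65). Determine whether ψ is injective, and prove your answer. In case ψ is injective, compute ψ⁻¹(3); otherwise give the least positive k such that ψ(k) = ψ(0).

We have gcd(39, 65) = 13 > 1. Taking s = 0 and t = 5: ψ(0) = 7 and ψ(5) = 39·5 + 7 = 202 ≡ 7 (mod 65).
So ψ(0) = ψ(5) while 0 ≠ 5, hence ψ is not injective.
Since ψ is not injective, we find the least positive k with ψ(k) = ψ(0): this means 39k ≡ 0 (mod 65), i.e. 65 ∣ 39k. Since gcd(39, 65) = 13, dividing through by 13 this holds exactly when 5 ∣ 3k, and as gcd(3, 5) = 1, exactly when 5 ∣ k.
The smallest positive such k is 5.

5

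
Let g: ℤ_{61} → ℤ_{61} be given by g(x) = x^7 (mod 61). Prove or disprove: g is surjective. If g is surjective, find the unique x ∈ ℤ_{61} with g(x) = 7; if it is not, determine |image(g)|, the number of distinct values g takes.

6

Since 61 is prime, the nonzero elements of ℤ_{61} form a cyclic group of order 60.
As gcd(7, 60) = 1, raising to the 7th power is a bijection on this group: if u^7 ≡ v^7 then (uv^{−1})^7 = 1, and the only element of order dividing gcd(7, 60) = 1 is 1, so u = v.
With g(0) = 0 this makes g injective on all of ℤ_{61}, hence bijective (finite equal-size domain and codomain). In particular g is surjective.
Since g is surjective, we find the preimage of 7. The inverse of x ↦ x^7 on (ℤ_{61})^× is x ↦ x^43, because 7·43 = 301 = 5·60 + 1 ≡ 1 (mod 60) and x^{60} = 1 for x ≠ 0 (Fermat). So g⁻¹(7) = 7^43 mod 61.
Repeated squaring mod 61: 7^1 ≡ 7, 7^2 ≡ 7² = 49, 7^4 ≡ 49² = 2401 ≡ 22, 7^8 ≡ 22² = 484 ≡ 57, 7^16 ≡ 57² = 3249 ≡ 16, 7^32 ≡ 16² = 256 ≡ 12. Since 43 = 32 + 8 + 2 + 1, 7^43 ≡ 12·57·49·7: 12·57 = 684 ≡ 13, then 13·49 = 637 ≡ 27, then 27·7 = 189 ≡ 6. So 7^43 ≡ 6 (mod 61).
Hence g⁻¹(7) = 6.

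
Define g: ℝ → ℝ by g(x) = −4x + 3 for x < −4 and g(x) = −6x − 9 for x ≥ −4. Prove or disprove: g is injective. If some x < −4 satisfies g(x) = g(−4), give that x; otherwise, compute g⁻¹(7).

Both pieces are strictly decreasing (slopes −4 and −6), so each is injective on its own interval.
The left piece maps (−∞, −4) onto (19, ∞); the right piece maps [−4, ∞) onto (−∞, 15].
These images are disjoint, so no value is attained by both pieces. Hence g is injective.
Because the two images are disjoint, no x < −4 has g(x) = g(−4), so we compute g⁻¹(7): 7 lies in (−∞, 15], so solve −6x − 9 = 7: x = (7 + 9)/(−6) = −8/3.

-8/3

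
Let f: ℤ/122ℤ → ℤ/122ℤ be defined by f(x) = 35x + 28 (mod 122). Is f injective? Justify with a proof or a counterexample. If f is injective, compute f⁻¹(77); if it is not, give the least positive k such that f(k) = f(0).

Recall that f is injective if f(s) = f(t) implies s = t.
If f(s) = f(t), then 35s ≡ 35t (mod 122). Because gcd(35, 122) = 1, we may cancel 35 to get s ≡ t (mod 122).
Hence f is injective.
We now compute 35⁻¹ mod 122 explicitly. Euclid's algorithm: 122 = 3·35 + 17, 35 = 2·17 + 1; back-substituting gives 1 = 7·35 − 2·122, so 35⁻¹ ≡ 7 (mod 122).
Since f is injective, we find f⁻¹(77): we need 35x ≡ 77 − 28 ≡ 49 (mod 122). Using 35⁻¹ = 7: x ≡ 7·49 = 343 = 2·122 + 99, so x = 99.
Check: f(99) = 35·99 + 28 = 3493 = 28·122 + 77 ≡ 77 (mod 122).

99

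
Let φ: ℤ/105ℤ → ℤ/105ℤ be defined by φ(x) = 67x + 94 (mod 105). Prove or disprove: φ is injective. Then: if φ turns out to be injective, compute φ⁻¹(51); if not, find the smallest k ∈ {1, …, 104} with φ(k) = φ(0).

If φ(s) = φ(t), then 67s ≡ 67t (mod 105). Because gcd(67, 105) = 1, we may cancel 67 to get s ≡ t (mod 105).
Hence φ is injective.
We now compute 67⁻¹ mod 105 explicitly. Euclid's algorithm: 105 = 1·67 + 38, 67 = 1·38 + 29, 38 = 1·29 + 9, 29 = 3·9 + 2, 9 = 4·2 + 1; back-substituting gives 1 = 58·67 − 37·105, so 67⁻¹ ≡ 58 (mod 105).
Since φ is injective, we find φ⁻¹(51): we need 67x ≡ 51 − 94 ≡ 62 (mod 105). Using 67⁻¹ = 58: x ≡ 58·62 = 3596 = 34·105 + 26, so x = 26.
Check: φ(26) = 67·26 + 94 = 1836 = 17·105 + 51 ≡ 51 (mod 105).

26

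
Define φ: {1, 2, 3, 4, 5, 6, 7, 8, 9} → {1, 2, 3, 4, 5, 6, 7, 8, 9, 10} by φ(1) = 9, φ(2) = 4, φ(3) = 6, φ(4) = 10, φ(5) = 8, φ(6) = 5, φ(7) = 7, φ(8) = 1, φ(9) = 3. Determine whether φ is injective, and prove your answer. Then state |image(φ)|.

9

The values φ(1), …, φ(9) are 9, 4, 6, 10, 8, 5, 7, 1, 3 — all distinct.
So φ(x_1) = φ(x_2) only when x_1 = x_2, and φ is injective.
The image of φ is {1, 3, 4, 5, 6, 7, 8, 9, 10}, which has 9 elements.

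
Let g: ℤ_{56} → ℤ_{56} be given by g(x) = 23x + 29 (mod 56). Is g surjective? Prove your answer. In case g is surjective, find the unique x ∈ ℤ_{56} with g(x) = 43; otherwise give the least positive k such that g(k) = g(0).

42

Recall: g is surjective if every y in the codomain equals g(x) for some x in the domain.
Since gcd(23, 56) = 1, 23 is invertible modulo 56. Euclid's algorithm: 56 = 2·23 + 10, 23 = 2·10 + 3, 10 = 3·3 + 1; back-substituting gives 1 = 39·23 − 16·56, so 23⁻¹ ≡ 39 (mod 56).
For any y ∈ ℤ_{56}, x = 39(y − 29) mod 56 satisfies g(x) = 23·39(y − 29) + 29 ≡ y (since 23·39 ≡ 1 mod 56). So every y has a preimage.
So g is surjective.
Since g is surjective, we compute g⁻¹(43): solve 23x + 29 ≡ 43 (mod 56), i.e. 23x ≡ 14 (mod 56).
Multiplying by 23⁻¹ = 39 gives x ≡ 39·14 = 546 = 9·56 + 42 ≡ 42 (mod 56).
Check: g(42) = 23·42 + 29 = 995 = 17·56 + 43 ≡ 43 (mod 56).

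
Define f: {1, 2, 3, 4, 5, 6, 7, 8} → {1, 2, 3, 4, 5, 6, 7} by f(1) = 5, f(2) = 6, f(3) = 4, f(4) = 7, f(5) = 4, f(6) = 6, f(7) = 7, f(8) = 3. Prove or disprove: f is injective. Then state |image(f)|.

f(3) = 4 = f(5) with 3 ≠ 5, so f is not injective.
The image of f is {3, 4, 5, 6, 7}, which has 5 elements.

5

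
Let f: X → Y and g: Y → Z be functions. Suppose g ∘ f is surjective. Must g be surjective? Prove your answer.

Let c ∈ Z. Since g ∘ f is surjective, some a ∈ X has g(f(a)) = c. Then b = f(a) ∈ Y satisfies g(b) = c. So g is surjective.

surjective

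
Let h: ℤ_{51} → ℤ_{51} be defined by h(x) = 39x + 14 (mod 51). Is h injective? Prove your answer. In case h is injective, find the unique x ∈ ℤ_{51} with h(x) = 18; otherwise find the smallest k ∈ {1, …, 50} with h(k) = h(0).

17

We have gcd(39, 51) = 3 > 1. Taking u = 0 and v = 17: h(0) = 14 and h(17) = 39·17 + 14 = 677 ≡ 14 (mod 51).
So h(0) = h(17) while 0 ≠ 17, so h is not injective.
Since h is not injective, we find the least positive k with h(k) = h(0): this means 39k ≡ 0 (mod 51), i.e. 51 ∣ 39k. Since gcd(39, 51) = 3, dividing through by 3 this holds exactly when 17 ∣ 13k, and as gcd(13, 17) = 1, exactly when 17 ∣ k.
The smallest positive such k is 17.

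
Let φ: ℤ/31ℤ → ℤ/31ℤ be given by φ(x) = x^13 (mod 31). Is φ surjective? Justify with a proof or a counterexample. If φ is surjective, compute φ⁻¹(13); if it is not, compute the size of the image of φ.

Since 31 is prime, the nonzero elements of ℤ/31ℤ form a cyclic group of order 30.
As gcd(13, 30) = 1, raising to the 13th power is a bijection on this group: if a^13 ≡ b^13 then (ab^{−1})^13 = 1, and the only element of order dividing gcd(13, 30) = 1 is 1, so a = b.
With φ(0) = 0 this makes φ injective on all of ℤ/31ℤ, hence bijective (finite equal-size domain and codomain). In particular φ is surjective.
Since φ is surjective, we find the preimage of 13. The inverse of x ↦ x^13 on (ℤ/31ℤ)^× is x ↦ x^7, because 13·7 = 91 = 3·30 + 1 ≡ 1 (mod 30) and x^{30} = 1 for x ≠ 0 (Fermat). So φ⁻¹(13) = 13^7 mod 31.
Repeated squaring mod 31: 13^1 ≡ 13, 13^2 ≡ 13² = 169 ≡ 14, 13^4 ≡ 14² = 196 ≡ 10. Since 7 = 4 + 2 + 1, 13^7 ≡ 10·14·13: 10·14 = 140 ≡ 16, then 16·13 = 208 ≡ 22. So 13^7 ≡ 22 (mod 31).
Hence φ⁻¹(13) = 22.

22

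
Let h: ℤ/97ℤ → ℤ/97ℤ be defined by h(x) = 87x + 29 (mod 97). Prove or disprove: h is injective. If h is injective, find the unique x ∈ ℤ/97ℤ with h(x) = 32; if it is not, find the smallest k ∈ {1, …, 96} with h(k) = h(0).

Recall: h is injective when h(a) = h(b) forces a = b.
If h(a) = h(b), then 87a ≡ 87b (mod 97). Because gcd(87, 97) = 1, we may cancel 87 to get a ≡ b (mod 97).
Thus h is injective.
We now compute 87⁻¹ mod 97 explicitly. Euclid's algorithm: 97 = 1·87 + 10, 87 = 8·10 + 7, 10 = 1·7 + 3, 7 = 2·3 + 1; back-substituting gives 1 = 29·87 − 26·97, so 87⁻¹ ≡ 29 (mod 97).
Since h is injective, we compute h⁻¹(32): solve 87x + 29 ≡ 32 (mod 97), i.e. 87x ≡ 3 (mod 97).
Multiplying by 87⁻¹ = 29 gives x ≡ 29·3 = 87 ≡ 87 (mod 97).
Check: h(87) = 87·87 + 29 = 7598 = 78·97 + 32 ≡ 32 (mod 97).

87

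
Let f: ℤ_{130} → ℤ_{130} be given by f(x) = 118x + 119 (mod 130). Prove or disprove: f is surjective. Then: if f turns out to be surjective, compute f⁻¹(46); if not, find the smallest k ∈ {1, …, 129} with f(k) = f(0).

65

Recall: f is surjective if every y in the codomain equals f(x) for some x in the domain.
Since gcd(118, 130) = 2, we have 118x ≡ 0 (mod 2) for all x, so f(x) ≡ 1 (mod 2).
But 0 ≢ 1 (mod 2), so 0 ∈ ℤ_{130} has no preimage. Therefore f is not surjective.
Since f is not surjective, we find the least positive k with f(k) = f(0): this means 118k ≡ 0 (mod 130), i.e. 130 ∣ 118k. Since gcd(118, 130) = 2, dividing through by 2 this holds exactly when 65 ∣ 59k, and as gcd(59, 65) = 1, exactly when 65 ∣ k.
The smallest positive such k is 65.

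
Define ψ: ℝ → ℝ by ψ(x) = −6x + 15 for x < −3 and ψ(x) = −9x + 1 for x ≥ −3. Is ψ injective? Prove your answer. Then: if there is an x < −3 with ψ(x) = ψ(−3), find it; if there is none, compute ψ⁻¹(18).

Both pieces are strictly decreasing (slopes −6 and −9), so each is injective on its own interval.
The left piece maps (−∞, −3) onto (33, ∞); the right piece maps [−3, ∞) onto (−∞, 28].
These images are disjoint, so no value is attained by both pieces. Hence ψ is injective.
Because the two images are disjoint, no x < −3 has ψ(x) = ψ(−3), so we compute ψ⁻¹(18): 18 lies in (−∞, 28], so solve −9x + 1 = 18: x = (18 − 1)/(−9) = −17/9.

-17/9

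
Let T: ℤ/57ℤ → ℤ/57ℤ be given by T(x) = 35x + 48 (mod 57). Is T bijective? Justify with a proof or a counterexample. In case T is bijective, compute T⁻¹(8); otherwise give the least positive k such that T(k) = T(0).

Recall that T is injective if T(x_1) = T(x_2) implies x_1 = x_2.
Suppose T(x_1) = T(x_2) in ℤ/57ℤ. Then 35x_1 + 48 ≡ 35x_2 + 48 (mod 57), so 35(x_1 − x_2) ≡ 0 (mod 57).
Since gcd(35, 57) = 1, 35 is invertible modulo 57, thus x_1 − x_2 ≡ 0 (mod 57), i.e. x_1 = x_2.
We now compute 35⁻¹ mod 57 explicitly. Euclid's algorithm: 57 = 1·35 + 22, 35 = 1·22 + 13, 22 = 1·13 + 9, 13 = 1·9 + 4, 9 = 2·4 + 1; back-substituting gives 1 = 44·35 − 27·57, so 35⁻¹ ≡ 44 (mod 57).
Then y ↦ 44(y − 48) is a two-sided inverse to T, so every y ∈ ℤ/57ℤ has a preimage.
Therefore T is bijective.
Since T is bijective, we find T⁻¹(8): we need 35x ≡ 8 − 48 ≡ 17 (mod 57). Using 35⁻¹ = 44: x ≡ 44·17 = 748 = 13·57 + 7, so x = 7.
Check: T(7) = 35·7 + 48 = 293 = 5·57 + 8 ≡ 8 (mod 57).

7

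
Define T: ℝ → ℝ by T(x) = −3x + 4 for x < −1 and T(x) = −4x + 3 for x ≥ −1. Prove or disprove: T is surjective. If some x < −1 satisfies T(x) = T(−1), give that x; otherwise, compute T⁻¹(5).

Both pieces are strictly decreasing (slopes −3 and −4), so each is injective on its own interval.
The left piece maps (−∞, −1) onto (7, ∞); the right piece maps [−1, ∞) onto (−∞, 7].
These images together cover ℝ, so T is surjective.
Because the two images are disjoint, no x < −1 has T(x) = T(−1), so we compute T⁻¹(5): 5 lies in (−∞, 7], so solve −4x + 3 = 5: x = (5 − 3)/(−4) = −1/2.

-1/2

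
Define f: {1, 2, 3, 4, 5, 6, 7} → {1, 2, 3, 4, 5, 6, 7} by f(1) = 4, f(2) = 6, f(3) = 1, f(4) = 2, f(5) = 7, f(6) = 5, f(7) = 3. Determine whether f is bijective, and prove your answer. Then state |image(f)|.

7

The values 4, 6, 1, 2, 7, 5, 3 are a permutation of {1, 2, 3, 4, 5, 6, 7}: each element appears exactly once.
So f is injective and surjective, hence bijective.
The image of f is {1, 2, 3, 4, 5, 6, 7}, which has 7 elements.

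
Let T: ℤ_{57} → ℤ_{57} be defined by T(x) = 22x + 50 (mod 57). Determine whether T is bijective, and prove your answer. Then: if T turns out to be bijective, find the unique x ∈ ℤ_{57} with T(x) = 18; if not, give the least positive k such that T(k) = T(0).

Suppose T(x_1) = T(x_2) in ℤ_{57}. Then 22x_1 + 50 ≡ 22x_2 + 50 (mod 57), thus 22(x_1 − x_2) ≡ 0 (mod 57).
Since gcd(22, 57) = 1, 22 is invertible modulo 57, so x_1 − x_2 ≡ 0 (mod 57), i.e. x_1 = x_2.
We now compute 22⁻¹ mod 57 explicitly. Euclid's algorithm: 57 = 2·22 + 13, 22 = 1·13 + 9, 13 = 1·9 + 4, 9 = 2·4 + 1; back-substituting gives 1 = 13·22 − 5·57, so 22⁻¹ ≡ 13 (mod 57).
Then y ↦ 13(y − 50) is a two-sided inverse to T, so every y ∈ ℤ_{57} has a preimage.
So T is bijective.
Since T is bijective, we compute T⁻¹(18): solve 22x + 50 ≡ 18 (mod 57), i.e. 22x ≡ 25 (mod 57).
Multiplying by 22⁻¹ = 13 gives x ≡ 13·25 = 325 = 5·57 + 40 ≡ 40 (mod 57).
Check: T(40) = 22·40 + 50 = 930 = 16·57 + 18 ≡ 18 (mod 57).

40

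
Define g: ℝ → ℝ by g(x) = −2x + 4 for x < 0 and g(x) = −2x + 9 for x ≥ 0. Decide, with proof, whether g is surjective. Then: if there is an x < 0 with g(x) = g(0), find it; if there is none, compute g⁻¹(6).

Both pieces are strictly decreasing (slopes −2 and −2), so each is injective on its own interval.
The left piece maps (−∞, 0) onto (4, ∞); the right piece maps [0, ∞) onto (−∞, 9].
The union (4, ∞) ∪ (−∞, 9] covers ℝ, so g is surjective.
For the follow-up: the images overlap, so an x < 0 with g(x) = g(0) exists. g(0) = 9; solving −2x + 4 = 9 for x < 0 gives x = (9 − 4)/(−2) = −5/2.

-5/2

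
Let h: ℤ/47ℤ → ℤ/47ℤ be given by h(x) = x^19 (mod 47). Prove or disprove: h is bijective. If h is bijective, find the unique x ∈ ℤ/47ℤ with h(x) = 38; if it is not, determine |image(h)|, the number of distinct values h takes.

Since 47 is prime, the nonzero elements of ℤ/47ℤ form a cyclic group of order 46.
As gcd(19, 46) = 1, raising to the 19th power is a bijection on this group: if s^19 ≡ t^19 then (st^{−1})^19 = 1, and the only element of order dividing gcd(19, 46) = 1 is 1, so s = t.
With h(0) = 0 this makes h injective on all of ℤ/47ℤ, hence bijective (finite equal-size domain and codomain). In particular h is bijective.
Since h is bijective, we find the preimage of 38. The inverse of x ↦ x^19 on (ℤ/47ℤ)^× is x ↦ x^17, because 19·17 = 323 = 7·46 + 1 ≡ 1 (mod 46) and x^{46} = 1 for x ≠ 0 (Fermat). So h⁻¹(38) = 38^17 mod 47.
Repeated squaring mod 47: 38^1 ≡ 38, 38^2 ≡ 38² = 1444 ≡ 34, 38^4 ≡ 34² = 1156 ≡ 28, 38^8 ≡ 28² = 784 ≡ 32, 38^16 ≡ 32² = 1024 ≡ 37. Since 17 = 16 + 1, 38^17 ≡ 37·38: 37·38 = 1406 ≡ 43. So 38^17 ≡ 43 (mod 47).
Hence h⁻¹(38) = 43.

43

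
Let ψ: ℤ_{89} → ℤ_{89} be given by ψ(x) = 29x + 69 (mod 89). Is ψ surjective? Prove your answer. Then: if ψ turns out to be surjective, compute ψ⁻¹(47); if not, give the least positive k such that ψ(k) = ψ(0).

33

Since gcd(29, 89) = 1, 29 is invertible modulo 89. Euclid's algorithm: 89 = 3·29 + 2, 29 = 14·2 + 1; back-substituting gives 1 = 43·29 − 14·89, so 29⁻¹ ≡ 43 (mod 89).
Then y ↦ 43(y − 69) is a two-sided inverse to ψ, so every y ∈ ℤ_{89} has a preimage.
Therefore ψ is surjective.
Since ψ is surjective, we find ψ⁻¹(47): we need 29x ≡ 47 − 69 ≡ 67 (mod 89). Using 29⁻¹ = 43: x ≡ 43·67 = 2881 = 32·89 + 33, so x = 33.
Check: ψ(33) = 29·33 + 69 = 1026 = 11·89 + 47 ≡ 47 (mod 89).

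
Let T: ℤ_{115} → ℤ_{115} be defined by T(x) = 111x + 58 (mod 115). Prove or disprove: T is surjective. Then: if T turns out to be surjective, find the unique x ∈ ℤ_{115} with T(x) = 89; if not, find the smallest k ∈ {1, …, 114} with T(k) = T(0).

Since gcd(111, 115) = 1, 111 is invertible modulo 115. Euclid's algorithm: 115 = 1·111 + 4, 111 = 27·4 + 3, 4 = 1·3 + 1; back-substituting gives 1 = 86·111 − 83·115, so 111⁻¹ ≡ 86 (mod 115).
For any y ∈ ℤ_{115}, x = 86(y − 58) mod 115 satisfies T(x) = 111·86(y − 58) + 58 ≡ y (since 111·86 ≡ 1 mod 115). So every y has a preimage.
Therefore T is surjective.
Since T is surjective, we compute T⁻¹(89): solve 111x + 58 ≡ 89 (mod 115), i.e. 111x ≡ 31 (mod 115).
Multiplying by 111⁻¹ = 86 gives x ≡ 86·31 = 2666 = 23·115 + 21 ≡ 21 (mod 115).
Check: T(21) = 111·21 + 58 = 2389 = 20·115 + 89 ≡ 89 (mod 115).

21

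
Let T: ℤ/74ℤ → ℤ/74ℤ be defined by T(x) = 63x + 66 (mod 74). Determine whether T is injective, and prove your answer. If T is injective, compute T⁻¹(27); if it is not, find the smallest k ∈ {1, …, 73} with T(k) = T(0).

By definition, T is injective if T(s) = T(t) implies s = t.
If T(s) = T(t), then 63s ≡ 63t (mod 74). Because gcd(63, 74) = 1, we may cancel 63 to get s ≡ t (mod 74).
Therefore T is injective.
We now compute 63⁻¹ mod 74 explicitly. Euclid's algorithm: 74 = 1·63 + 11, 63 = 5·11 + 8, 11 = 1·8 + 3, 8 = 2·3 + 2, 3 = 1·2 + 1; back-substituting gives 1 = 47·63 − 40·74, so 63⁻¹ ≡ 47 (mod 74).
Since T is injective, we find T⁻¹(27): we need 63x ≡ 27 − 66 ≡ 35 (mod 74). Using 63⁻¹ = 47: x ≡ 47·35 = 1645 = 22·74 + 17, so x = 17.
Check: T(17) = 63·17 + 66 = 1137 = 15·74 + 27 ≡ 27 (mod 74).

17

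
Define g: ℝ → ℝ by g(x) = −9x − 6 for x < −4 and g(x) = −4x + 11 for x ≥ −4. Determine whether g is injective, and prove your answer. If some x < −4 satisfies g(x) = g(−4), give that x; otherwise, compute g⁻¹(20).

-9/4

Both pieces are strictly decreasing (slopes −9 and −4), so each is injective on its own interval.
The left piece maps (−∞, −4) onto (30, ∞); the right piece maps [−4, ∞) onto (−∞, 27].
These images are disjoint, so no value is attained by both pieces. So g is injective.
Because the two images are disjoint, no x < −4 has g(x) = g(−4), so we compute g⁻¹(20): 20 lies in (−∞, 27], so solve −4x + 11 = 20: x = (20 − 11)/(−4) = −9/4.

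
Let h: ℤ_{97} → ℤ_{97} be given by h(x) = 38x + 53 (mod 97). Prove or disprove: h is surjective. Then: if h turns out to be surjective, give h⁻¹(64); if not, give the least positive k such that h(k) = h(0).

59

Recall that h is surjective if every y in the codomain equals h(x) for some x in the domain.
Since gcd(38, 97) = 1, 38 is invertible modulo 97. Euclid's algorithm: 97 = 2·38 + 21, 38 = 1·21 + 17, 21 = 1·17 + 4, 17 = 4·4 + 1; back-substituting gives 1 = 23·38 − 9·97, so 38⁻¹ ≡ 23 (mod 97).
Then y ↦ 23(y − 53) is a two-sided inverse to h, so every y ∈ ℤ_{97} has a preimage.
So h is surjective.
Since h is surjective, we find h⁻¹(64): we need 38x ≡ 64 − 53 ≡ 11 (mod 97). Using 38⁻¹ = 23: x ≡ 23·11 = 253 = 2·97 + 59, so x = 59.
Check: h(59) = 38·59 + 53 = 2295 = 23·97 + 64 ≡ 64 (mod 97).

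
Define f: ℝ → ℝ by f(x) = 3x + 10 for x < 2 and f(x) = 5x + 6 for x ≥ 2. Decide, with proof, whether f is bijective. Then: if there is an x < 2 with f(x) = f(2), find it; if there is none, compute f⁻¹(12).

Both pieces are strictly increasing (slopes 3 and 5), so each is injective on its own interval.
The left piece maps (−∞, 2) onto (−∞, 16); the right piece maps [2, ∞) onto [16, ∞).
Since 16 = 16, the images partition ℝ: f is injective and surjective, hence bijective.
Because the two images are disjoint, no x < 2 has f(x) = f(2), so we compute f⁻¹(12): 12 lies in (−∞, 16), so solve 3x + 10 = 12: x = (12 − 10)/3 = 2/3.

2/3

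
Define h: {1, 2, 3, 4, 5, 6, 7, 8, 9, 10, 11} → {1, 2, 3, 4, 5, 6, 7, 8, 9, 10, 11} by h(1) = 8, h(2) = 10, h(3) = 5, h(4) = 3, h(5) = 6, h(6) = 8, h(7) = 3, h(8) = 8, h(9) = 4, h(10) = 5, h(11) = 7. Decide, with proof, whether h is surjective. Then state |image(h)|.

7

No element maps to 1, so h is not surjective.
The image of h is {3, 4, 5, 6, 7, 8, 10}, which has 7 elements.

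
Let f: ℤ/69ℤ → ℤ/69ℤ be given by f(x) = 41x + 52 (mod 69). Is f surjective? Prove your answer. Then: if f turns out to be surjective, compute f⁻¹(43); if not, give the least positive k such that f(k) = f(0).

57

Since gcd(41, 69) = 1, 41 is invertible modulo 69. Euclid's algorithm: 69 = 1·41 + 28, 41 = 1·28 + 13, 28 = 2·13 + 2, 13 = 6·2 + 1; back-substituting gives 1 = 32·41 − 19·69, so 41⁻¹ ≡ 32 (mod 69).
Then y ↦ 32(y − 52) is a two-sided inverse to f, so every y ∈ ℤ/69ℤ has a preimage.
Therefore f is surjective.
Since f is surjective, we find f⁻¹(43): we need 41x ≡ 43 − 52 ≡ 60 (mod 69). Using 41⁻¹ = 32: x ≡ 32·60 = 1920 = 27·69 + 57, so x = 57.
Check: f(57) = 41·57 + 52 = 2389 = 34·69 + 43 ≡ 43 (mod 69).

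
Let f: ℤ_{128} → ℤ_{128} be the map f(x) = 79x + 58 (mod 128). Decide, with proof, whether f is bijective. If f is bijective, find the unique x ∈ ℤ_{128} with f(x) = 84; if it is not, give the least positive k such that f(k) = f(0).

70

By definition, f is injective if f(x_1) = f(x_2) implies x_1 = x_2.
Suppose f(x_1) = f(x_2) in ℤ_{128}. Then 79x_1 + 58 ≡ 79x_2 + 58 (mod 128), hence 79(x_1 − x_2) ≡ 0 (mod 128).
Since gcd(79, 128) = 1, 79 is invertible modulo 128, therefore x_1 − x_2 ≡ 0 (mod 128), i.e. x_1 = x_2.
We now compute 79⁻¹ mod 128 explicitly. Euclid's algorithm: 128 = 1·79 + 49, 79 = 1·49 + 30, 49 = 1·30 + 19, 30 = 1·19 + 11, 19 = 1·11 + 8, 11 = 1·8 + 3, 8 = 2·3 + 2, 3 = 1·2 + 1; back-substituting gives 1 = 47·79 − 29·128, so 79⁻¹ ≡ 47 (mod 128).
For any y ∈ ℤ_{128}, x = 47(y − 58) mod 128 satisfies f(x) = 79·47(y − 58) + 58 ≡ y (since 79·47 ≡ 1 mod 128). So every y has a preimage.
Hence f is bijective.
Since f is bijective, we find f⁻¹(84): we need 79x ≡ 84 − 58 ≡ 26 (mod 128). Using 79⁻¹ = 47: x ≡ 47·26 = 1222 = 9·128 + 70, so x = 70.
Check: f(70) = 79·70 + 58 = 5588 = 43·128 + 84 ≡ 84 (mod 128).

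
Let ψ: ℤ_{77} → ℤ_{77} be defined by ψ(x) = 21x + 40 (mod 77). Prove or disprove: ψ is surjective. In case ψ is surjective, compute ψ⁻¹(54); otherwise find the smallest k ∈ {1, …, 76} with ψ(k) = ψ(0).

11

Since gcd(21, 77) = 7, we have 21x ≡ 0 (mod 7) for all x, so ψ(x) ≡ 5 (mod 7).
But 0 ≢ 5 (mod 7), so 0 ∈ ℤ_{77} has no preimage. So ψ is not surjective.
Since ψ is not surjective, we find the least positive k with ψ(k) = ψ(0): this means 21k ≡ 0 (mod 77), i.e. 77 ∣ 21k. Since gcd(21, 77) = 7, dividing through by 7 this holds exactly when 11 ∣ 3k, and as gcd(3, 11) = 1, exactly when 11 ∣ k.
The smallest positive such k is 11.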